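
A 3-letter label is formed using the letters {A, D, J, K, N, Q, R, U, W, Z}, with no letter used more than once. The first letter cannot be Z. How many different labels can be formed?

648

The first letter has 10−1 = 9 choices (anything except Z).
The remaining 2 letters are filled from the other 9 symbols without repetition: 9 × 8 = 72.
Total: 9 × 72 = 648.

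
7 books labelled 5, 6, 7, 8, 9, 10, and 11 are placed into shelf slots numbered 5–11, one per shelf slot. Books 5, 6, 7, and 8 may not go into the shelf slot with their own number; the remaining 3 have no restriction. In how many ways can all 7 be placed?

2790

Let Aᵢ (for 5 ≤ i ≤ 8) be the placements that put book i in its forbidden shelf slot. Any j of these fix j positions, leaving (7−j)! ways to fill the rest, and there are C(4,j) ways to pick which j.
By inclusion–exclusion, the number of valid placements is Σ_{j=0}^{4} (−1)^j C(4,j)·(7−j)!.
Computing: 5040 − 2880 + 720 − 96 + 6 = 2790.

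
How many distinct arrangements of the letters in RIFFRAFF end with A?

105

With the last slot taken by A, it remains to arrange the other 7 letters (RIFFRFF).
Those 7 letters have F appearing 4 times and R appearing twice, giving (7)!/(4!·2!) = 105.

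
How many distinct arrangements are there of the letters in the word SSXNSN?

SSXNSN has 6 letters with N appearing twice and S appearing 3 times.
The number of distinct arrangements is 6!/(3!·2!) = 720/12 = 60.

60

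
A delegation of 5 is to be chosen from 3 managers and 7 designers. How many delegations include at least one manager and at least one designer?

With no constraint there are C(10,5) = 252 possible selections.
Selections missing a whole group: no managers → C(7,5) = 21; no designers → C(3,5) = 0.
Both groups omitted at once is impossible, so 252 − 21 = 231.

231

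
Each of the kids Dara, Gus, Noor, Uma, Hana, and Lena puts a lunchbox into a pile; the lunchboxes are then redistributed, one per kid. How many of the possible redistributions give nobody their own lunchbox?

265

Count assignments avoiding every fixed point. For any j of the 6 kids fixed to their own lunchbox, the other 6−j can be arranged in (6−j)! ways.
By inclusion–exclusion this is Σ_{j=0}^{6} (−1)^j C(6,j)·(6−j)!.
Computing: 720 − 720 + 360 − 120 + 30 − 6 + 1 = 265.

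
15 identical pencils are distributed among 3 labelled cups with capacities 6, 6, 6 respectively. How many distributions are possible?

Without the upper bounds there are C(17,2) = 136 ways to split 15 among 3 cups.
Subtract solutions that violate a single cap (substitute x_i' = x_i − (cap_i+1)): x_1 ≥ 7 gives C(10,2) = 45; x_2 ≥ 7 gives C(10,2) = 45; x_3 ≥ 7 gives C(10,2) = 45. Together 135.
Add back pairs where two caps are both exceeded: 3 + 3 + 3 = 9.
By inclusion–exclusion the count is 136 − 135 + 9 = 10.

10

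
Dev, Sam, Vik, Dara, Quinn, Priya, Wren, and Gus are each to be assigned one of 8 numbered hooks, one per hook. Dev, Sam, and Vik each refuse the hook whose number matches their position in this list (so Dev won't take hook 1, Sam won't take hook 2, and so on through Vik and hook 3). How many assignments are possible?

Let Aᵢ (for i ∈ {1, 2, 3}) be the placements that put person i in their forbidden hook. Any j of these fix j positions, leaving (8−j)! ways to fill the rest, and there are C(3,j) ways to pick which j.
By inclusion–exclusion, the number of valid placements is Σ_{j=0}^{3} (−1)^j C(3,j)·(8−j)!.
Computing: 40320 − 15120 + 2160 − 120 = 27240.

27240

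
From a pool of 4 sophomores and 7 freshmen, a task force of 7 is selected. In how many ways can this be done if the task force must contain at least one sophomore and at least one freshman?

329

Total 7-person selections from all 11: C(11,7) = 330.
Subtract selections that omit an entire group: no sophomores → C(7,7) = 1; no freshmen → C(4,7) = 0.
Both groups omitted at once is impossible, so 330 − 1 = 329.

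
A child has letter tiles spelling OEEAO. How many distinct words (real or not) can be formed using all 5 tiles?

30

OEEAO has 5 letters with E appearing twice and O appearing twice.
The number of distinct arrangements is 5!/(2!·2!) = 120/4 = 30.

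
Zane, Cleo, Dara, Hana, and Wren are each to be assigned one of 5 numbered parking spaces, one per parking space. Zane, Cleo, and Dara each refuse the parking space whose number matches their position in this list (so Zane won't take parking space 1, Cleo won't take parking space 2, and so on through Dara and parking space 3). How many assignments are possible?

Let Aᵢ (for i ∈ {1, 2, 3}) be the placements that put person i in their forbidden parking space. Any j of these fix j positions, leaving (5−j)! ways to fill the rest, and there are C(3,j) ways to pick which j.
By inclusion–exclusion, the number of valid placements is Σ_{j=0}^{3} (−1)^j C(3,j)·(5−j)!.
Computing: 120 − 72 + 18 − 2 = 64.

64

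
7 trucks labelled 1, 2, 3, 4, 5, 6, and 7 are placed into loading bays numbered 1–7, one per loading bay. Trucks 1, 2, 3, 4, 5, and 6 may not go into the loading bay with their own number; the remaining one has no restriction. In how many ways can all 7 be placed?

Let Aᵢ (for 1 ≤ i ≤ 6) be the placements that put truck i in its forbidden loading bay. Any j of these fix j positions, leaving (7−j)! ways to fill the rest, and there are C(6,j) ways to pick which j.
By inclusion–exclusion, the number of valid placements is Σ_{j=0}^{6} (−1)^j C(6,j)·(7−j)!.
Computing: 5040 − 4320 + 1800 − 480 + 90 − 12 + 1 = 2119.

2119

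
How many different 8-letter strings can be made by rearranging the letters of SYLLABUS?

10080

The 8 letters of SYLLABUS have repeats: L appearing twice and S appearing twice.
Dividing 8! = 40320 by 2!·2! = 4 for the repeated letters gives 10080.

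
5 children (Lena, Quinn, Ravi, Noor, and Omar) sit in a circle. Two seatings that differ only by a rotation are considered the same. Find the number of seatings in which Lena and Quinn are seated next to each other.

12

Treat {Lena, Quinn} as one unit (2 internal orders) and seat the resulting 4 units around the table: (3)! circular arrangements.
So 2 × (3)! = 2 × 6 = 12.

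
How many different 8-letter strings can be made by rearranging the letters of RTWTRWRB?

The 8 letters of RTWTRWRB have repeats: R appearing 3 times, T appearing twice, and W appearing twice.
Dividing 8! = 40320 by 3!·2!·2! = 24 for the repeated letters gives 1680.

1680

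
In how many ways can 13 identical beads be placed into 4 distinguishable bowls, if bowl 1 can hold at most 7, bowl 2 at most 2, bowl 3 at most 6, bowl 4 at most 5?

80

Without the upper bounds there are C(16,3) = 560 ways to split 13 among 4 bowls.
Subtract solutions that violate a single cap (substitute x_i' = x_i − (cap_i+1)): x_1 ≥ 8 gives C(8,3) = 56; x_2 ≥ 3 gives C(13,3) = 286; x_3 ≥ 7 gives C(9,3) = 84; x_4 ≥ 6 gives C(10,3) = 120. Together 546.
Add back pairs where two caps are both exceeded: 10 + 0 + 0 + 20 + 35 + 1 = 66.
By inclusion–exclusion the count is 560 − 546 + 66 = 80.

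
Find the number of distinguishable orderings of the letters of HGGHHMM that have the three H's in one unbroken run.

30

Treat the 3 copies of H as a single block. The multiset to arrange is then {HHH, G, G, M, M}, 5 items in all.
That gives (5)!/(2!·2!) = 30 arrangements.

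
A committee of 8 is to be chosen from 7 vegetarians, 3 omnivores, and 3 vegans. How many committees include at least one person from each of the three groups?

Unrestricted: C(13,8) = 1287 ways to pick any 8 of the 13.
Subtract selections that omit an entire group: no vegetarians → C(6,8) = 0; no omnivores → C(10,8) = 45; no vegans → C(10,8) = 45.
Add back selections omitting two groups (i.e. drawn from a single group): C(7,8) + C(3,8) + C(3,8) = 0.
By inclusion–exclusion: 1287 − 90 + 0 = 1197.

1197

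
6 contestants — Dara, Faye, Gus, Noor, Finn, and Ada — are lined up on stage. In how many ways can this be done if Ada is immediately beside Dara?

240

Glue Ada and Dara into one block (2 internal orders), leaving 5 units to arrange in a row.
So the count is 2·(5)! = 240.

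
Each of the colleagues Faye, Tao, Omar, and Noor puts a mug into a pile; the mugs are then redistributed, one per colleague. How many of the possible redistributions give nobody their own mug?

9

This is the derangement count D_4: permutations of 4 items with no fixed point.
By inclusion–exclusion this is Σ_{j=0}^{4} (−1)^j C(4,j)·(4−j)!.
Computing: 24 − 24 + 12 − 4 + 1 = 9.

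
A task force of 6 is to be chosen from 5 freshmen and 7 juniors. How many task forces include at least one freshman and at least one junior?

917

Unrestricted: C(12,6) = 924 ways to pick any 6 of the 12.
Selections missing a whole group: no freshmen → C(7,6) = 7; no juniors → C(5,6) = 0.
Both groups omitted at once is impossible, so 924 − 7 = 917.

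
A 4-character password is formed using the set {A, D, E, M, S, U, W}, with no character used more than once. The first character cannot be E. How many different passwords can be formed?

The first character has 7−1 = 6 choices (anything except E).
The remaining 3 characters are filled from the other 6 symbols without repetition: 6 × 5 × 4 = 120.
Total: 6 × 120 = 720.

720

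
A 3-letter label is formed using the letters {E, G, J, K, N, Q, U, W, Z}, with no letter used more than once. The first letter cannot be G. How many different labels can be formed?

The first letter has 9−1 = 8 choices (anything except G).
The remaining 2 letters are filled from the other 8 symbols without repetition: 8 × 7 = 56.
Total: 8 × 56 = 448.

448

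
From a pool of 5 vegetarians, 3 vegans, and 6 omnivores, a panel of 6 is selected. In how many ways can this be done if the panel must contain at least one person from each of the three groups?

Total 6-person selections from all 14: C(14,6) = 3003.
Subtract selections that omit an entire group: no vegetarians → C(9,6) = 84; no vegans → C(11,6) = 462; no omnivores → C(8,6) = 28.
Add back selections omitting two groups (i.e. drawn from a single group): C(5,6) + C(3,6) + C(6,6) = 1.
By inclusion–exclusion: 3003 − 574 + 1 = 2430.

2430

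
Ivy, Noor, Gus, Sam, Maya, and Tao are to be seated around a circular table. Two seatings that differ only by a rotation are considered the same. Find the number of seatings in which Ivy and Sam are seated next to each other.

Glue Ivy and Sam into a block (2 internal orders). Seating 5 units around a circle gives (4)! arrangements.
So 2 × (4)! = 2 × 24 = 48.

48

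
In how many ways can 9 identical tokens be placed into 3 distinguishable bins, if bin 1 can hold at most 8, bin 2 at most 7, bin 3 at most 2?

By stars and bars, unrestricted non-negative solutions to x_1+…+x_3 = 9 number C(9+2,2) = 55.
Subtract solutions that violate a single cap (substitute x_i' = x_i − (cap_i+1)): x_1 ≥ 9 gives C(2,2) = 1; x_2 ≥ 8 gives C(3,2) = 3; x_3 ≥ 3 gives C(8,2) = 28. Together 32.
No two caps can be exceeded simultaneously, so the pair terms are all 0.
By inclusion–exclusion the count is 55 − 32 + 0 = 23.

23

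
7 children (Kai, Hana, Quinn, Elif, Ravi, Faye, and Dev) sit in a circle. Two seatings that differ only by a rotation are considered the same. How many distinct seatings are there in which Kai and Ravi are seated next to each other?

240

Glue Kai and Ravi into a block (2 internal orders). Seating 6 units around a circle gives (5)! arrangements.
So 2 × (5)! = 2 × 120 = 240.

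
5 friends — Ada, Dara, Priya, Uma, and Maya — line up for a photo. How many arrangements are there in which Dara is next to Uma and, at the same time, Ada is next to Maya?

24

Treat {Dara,Uma} as one block (2 orders) and {Ada,Maya} as another (2 orders).
That leaves 3 units to arrange: 2 × 2 × 3! = 4 × 6 = 24.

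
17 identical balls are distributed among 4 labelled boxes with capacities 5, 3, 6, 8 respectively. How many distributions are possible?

Without the upper bounds there are C(20,3) = 1140 ways to split 17 among 4 boxes.
Subtract solutions that violate a single cap (substitute x_i' = x_i − (cap_i+1)): x_1 ≥ 6 gives C(14,3) = 364; x_2 ≥ 4 gives C(16,3) = 560; x_3 ≥ 7 gives C(13,3) = 286; x_4 ≥ 9 gives C(11,3) = 165. Together 1375.
Add back pairs where two caps are both exceeded: 120 + 35 + 10 + 84 + 35 + 4 = 288.
Subtract triples: 1 + 0 + 0 + 0 = 1.
By inclusion–exclusion the count is 1140 − 1375 + 288 − 1 = 52.

52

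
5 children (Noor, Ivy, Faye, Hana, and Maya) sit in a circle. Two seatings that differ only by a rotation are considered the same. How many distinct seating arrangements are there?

Around a circle, 5 distinct people have 5!/5 = (4)! = 24 rotationally distinct seatings.

24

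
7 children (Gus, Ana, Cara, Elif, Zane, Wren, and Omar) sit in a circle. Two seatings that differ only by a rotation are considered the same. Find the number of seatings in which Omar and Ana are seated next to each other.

Treat {Omar, Ana} as one unit (2 internal orders) and seat the resulting 6 units around the table: (5)! circular arrangements.
So 2 × (5)! = 2 × 120 = 240.

240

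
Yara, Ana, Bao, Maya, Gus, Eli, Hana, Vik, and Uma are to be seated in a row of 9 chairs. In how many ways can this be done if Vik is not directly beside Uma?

282240

Of the 9! = 362880 arrangements, those with Vik and Uma adjacent number 2 × 8! = 80640 (treat the pair as a block with 2 internal orders).
Complementary counting: 362880 − 80640 = 282240.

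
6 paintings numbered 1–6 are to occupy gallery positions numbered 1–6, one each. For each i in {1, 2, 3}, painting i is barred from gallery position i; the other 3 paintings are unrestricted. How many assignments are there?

Let Aᵢ (for i ∈ {1, 2, 3}) be the placements that put painting i in its forbidden gallery position. Any j of these fix j positions, leaving (6−j)! ways to fill the rest, and there are C(3,j) ways to pick which j.
By inclusion–exclusion, the number of valid placements is Σ_{j=0}^{3} (−1)^j C(3,j)·(6−j)!.
Computing: 720 − 360 + 72 − 6 = 426.

426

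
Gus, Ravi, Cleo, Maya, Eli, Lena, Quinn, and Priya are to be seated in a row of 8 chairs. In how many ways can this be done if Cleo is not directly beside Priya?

30240

Of the 8! = 40320 arrangements, those with Cleo and Priya adjacent number 2 × 7! = 10080 (treat the pair as a block with 2 internal orders).
Complementary counting: 40320 − 10080 = 30240.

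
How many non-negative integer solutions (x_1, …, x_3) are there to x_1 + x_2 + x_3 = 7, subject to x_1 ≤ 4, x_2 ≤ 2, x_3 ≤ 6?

14

By stars and bars, unrestricted non-negative solutions to x_1+…+x_3 = 7 number C(7+2,2) = 36.
Subtract solutions that violate a single cap (substitute x_i' = x_i − (cap_i+1)): x_1 ≥ 5 gives C(4,2) = 6; x_2 ≥ 3 gives C(6,2) = 15; x_3 ≥ 7 gives C(2,2) = 1. Together 22.
No two caps can be exceeded simultaneously, so the pair terms are all 0.
By inclusion–exclusion the count is 36 − 22 + 0 = 14.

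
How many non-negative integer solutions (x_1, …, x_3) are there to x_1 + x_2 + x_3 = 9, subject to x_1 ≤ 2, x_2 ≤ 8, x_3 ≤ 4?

Without the upper bounds there are C(11,2) = 55 ways to split 9 among 3 variables.
Subtract solutions that violate a single cap (substitute x_i' = x_i − (cap_i+1)): x_1 ≥ 3 gives C(8,2) = 28; x_2 ≥ 9 gives C(2,2) = 1; x_3 ≥ 5 gives C(6,2) = 15. Together 44.
Add back pairs where two caps are both exceeded: 0 + 3 + 0 = 3.
By inclusion–exclusion the count is 55 − 44 + 3 = 14.

14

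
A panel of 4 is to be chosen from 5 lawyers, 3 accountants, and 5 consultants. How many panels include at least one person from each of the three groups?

Unrestricted: C(13,4) = 715 ways to pick any 4 of the 13.
Selections missing a whole group: no lawyers → C(8,4) = 70; no accountants → C(10,4) = 210; no consultants → C(8,4) = 70.
Add back selections omitting two groups (i.e. drawn from a single group): C(5,4) + C(3,4) + C(5,4) = 10.
By inclusion–exclusion: 715 − 350 + 10 = 375.

375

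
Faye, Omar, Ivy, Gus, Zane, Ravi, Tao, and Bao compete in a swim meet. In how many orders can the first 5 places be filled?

6720

This is an ordered selection of 5 from 8: P(8,5).
That gives 8 × 7 × 6 × 5 × 4 = 6720.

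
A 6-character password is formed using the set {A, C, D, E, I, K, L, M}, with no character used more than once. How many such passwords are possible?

20160

This is a permutation of 6 out of 8: P(8,6) = 8!/2!.
8 × 7 × 6 × 5 × 4 × 3 = 20160.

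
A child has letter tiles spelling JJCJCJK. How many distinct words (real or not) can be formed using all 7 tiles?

Letter multiplicities in JJCJCJK: C×2, J×4, K×1.
The number of distinct arrangements is 7!/(4!·2!) = 5040/48 = 105.

105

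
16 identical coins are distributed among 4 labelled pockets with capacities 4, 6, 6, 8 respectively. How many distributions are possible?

137

Ignoring the caps, the number of non-negative solutions to x_1+…+x_4 = 16 is C(19,3) = 969.
Subtract solutions that violate a single cap (substitute x_i' = x_i − (cap_i+1)): x_1 ≥ 5 gives C(14,3) = 364; x_2 ≥ 7 gives C(12,3) = 220; x_3 ≥ 7 gives C(12,3) = 220; x_4 ≥ 9 gives C(10,3) = 120. Together 924.
Add back pairs where two caps are both exceeded: 35 + 35 + 10 + 10 + 1 + 1 = 92.
By inclusion–exclusion the count is 969 − 924 + 92 = 137.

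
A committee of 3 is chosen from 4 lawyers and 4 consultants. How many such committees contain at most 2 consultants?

Split by how many consultants are chosen (0 through 2).
Sum: C(4,0)·C(4,3) + C(4,1)·C(4,2) + C(4,2)·C(4,1) = 4 + 24 + 24 = 52.

52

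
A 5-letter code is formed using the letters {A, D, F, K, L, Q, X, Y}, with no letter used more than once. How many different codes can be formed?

This is a permutation of 5 out of 8: P(8,5) = 8!/3!.
8 × 7 × 6 × 5 × 4 = 6720.

6720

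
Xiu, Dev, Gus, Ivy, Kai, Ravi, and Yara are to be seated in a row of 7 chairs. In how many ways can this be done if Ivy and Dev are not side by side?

3600

There are 7! = 5040 arrangements in all. If Ivy and Dev are adjacent, merging them into one block gives 2·(6)! = 1440 arrangements.
Complementary counting: 5040 − 1440 = 3600.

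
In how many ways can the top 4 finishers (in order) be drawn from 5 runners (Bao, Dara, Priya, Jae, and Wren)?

120

There are 5 choices for 1st place, 4 for 2nd, and so on down to 2 for position 4.
That gives 5 × 4 × 3 × 2 = 120.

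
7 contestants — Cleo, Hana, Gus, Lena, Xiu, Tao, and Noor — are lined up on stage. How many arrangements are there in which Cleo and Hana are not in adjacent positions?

Of the 7! = 5040 arrangements, those with Cleo and Hana adjacent number 2 × 6! = 1440 (treat the pair as a block with 2 internal orders).
Complementary counting: 5040 − 1440 = 3600.

3600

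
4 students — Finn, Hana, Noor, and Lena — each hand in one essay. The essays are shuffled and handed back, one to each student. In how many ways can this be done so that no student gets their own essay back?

9

Let Aᵢ be the assignments in which student i gets their own essay. We want the size of the complement of A₁∪…∪A_4.
By inclusion–exclusion this is Σ_{j=0}^{4} (−1)^j C(4,j)·(4−j)!.
Computing: 24 − 24 + 12 − 4 + 1 = 9.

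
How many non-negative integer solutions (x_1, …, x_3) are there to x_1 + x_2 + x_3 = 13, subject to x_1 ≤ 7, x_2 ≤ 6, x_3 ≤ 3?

Ignoring the caps, the number of non-negative solutions to x_1+…+x_3 = 13 is C(15,2) = 105.
Subtract solutions that violate a single cap (substitute x_i' = x_i − (cap_i+1)): x_1 ≥ 8 gives C(7,2) = 21; x_2 ≥ 7 gives C(8,2) = 28; x_3 ≥ 4 gives C(11,2) = 55. Together 104.
Add back pairs where two caps are both exceeded: 0 + 3 + 6 = 9.
By inclusion–exclusion the count is 105 − 104 + 9 = 10.

10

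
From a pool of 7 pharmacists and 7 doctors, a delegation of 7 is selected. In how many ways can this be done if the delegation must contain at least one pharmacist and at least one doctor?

3430

With no constraint there are C(14,7) = 3432 possible selections.
Subtract selections that omit an entire group: no pharmacists → C(7,7) = 1; no doctors → C(7,7) = 1.
Both groups omitted at once is impossible, so 3432 − 2 = 3430.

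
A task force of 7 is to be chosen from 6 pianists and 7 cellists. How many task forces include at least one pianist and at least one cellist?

Total 7-person selections from all 13: C(13,7) = 1716.
Subtract selections that omit an entire group: no pianists → C(7,7) = 1; no cellists → C(6,7) = 0.
Both groups omitted at once is impossible, so 1716 − 1 = 1715.

1715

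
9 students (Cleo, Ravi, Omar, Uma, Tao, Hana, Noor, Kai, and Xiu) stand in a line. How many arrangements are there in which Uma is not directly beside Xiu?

Of the 9! = 362880 arrangements, those with Uma and Xiu adjacent number 2 × 8! = 80640 (treat the pair as a block with 2 internal orders).
So 362880 − 80640 = 282240 arrangements keep them apart.

282240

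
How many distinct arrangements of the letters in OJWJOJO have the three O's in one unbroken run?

Treat the 3 copies of O as a single block. The multiset to arrange is then {OOO, J, J, J, W}, 5 items in all.
That gives (5)!/(3!) = 20 arrangements.

20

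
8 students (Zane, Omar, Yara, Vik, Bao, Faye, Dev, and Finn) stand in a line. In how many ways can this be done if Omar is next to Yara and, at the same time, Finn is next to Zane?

Treat {Omar,Yara} as one block (2 orders) and {Finn,Zane} as another (2 orders).
That leaves 6 units to arrange: 2 × 2 × 6! = 4 × 720 = 2880.

2880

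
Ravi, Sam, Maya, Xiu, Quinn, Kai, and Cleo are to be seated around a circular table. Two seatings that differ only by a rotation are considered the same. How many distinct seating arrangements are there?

Seat Ravi anywhere (absorbing the rotational symmetry), then permute the other 6: (6)! = 720.

720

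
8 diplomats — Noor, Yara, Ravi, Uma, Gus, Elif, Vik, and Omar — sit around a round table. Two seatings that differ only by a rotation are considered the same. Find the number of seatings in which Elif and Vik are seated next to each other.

Glue Elif and Vik into a block (2 internal orders). Seating 7 units around a circle gives (6)! arrangements.
So 2 × (6)! = 2 × 720 = 1440.

1440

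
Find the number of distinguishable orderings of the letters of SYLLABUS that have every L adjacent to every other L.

Treat the 2 copies of L as a single block. The multiset to arrange is then {LL, A, B, S, S, U, Y}, 7 items in all.
That gives (7)!/(2!) = 2520 arrangements.

2520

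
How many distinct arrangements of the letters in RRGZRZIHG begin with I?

Fix I in the first position and arrange the remaining 8 letters.
Those 8 letters have G appearing twice, R appearing 3 times, and Z appearing twice, giving (8)!/(3!·2!·2!) = 1680.

1680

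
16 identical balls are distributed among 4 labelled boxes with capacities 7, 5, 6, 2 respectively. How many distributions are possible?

By stars and bars, unrestricted non-negative solutions to x_1+…+x_4 = 16 number C(16+3,3) = 969.
Subtract solutions that violate a single cap (substitute x_i' = x_i − (cap_i+1)): x_1 ≥ 8 gives C(11,3) = 165; x_2 ≥ 6 gives C(13,3) = 286; x_3 ≥ 7 gives C(12,3) = 220; x_4 ≥ 3 gives C(16,3) = 560. Together 1231.
Add back pairs where two caps are both exceeded: 10 + 4 + 56 + 20 + 120 + 84 = 294.
Subtract triples: 0 + 0 + 0 + 1 = 1.
By inclusion–exclusion the count is 969 − 1231 + 294 − 1 = 31.

31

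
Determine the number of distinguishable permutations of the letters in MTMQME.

120

MTMQME has 6 letters with M appearing 3 times.
So there are 6! / (3!) = 120 distinguishable arrangements.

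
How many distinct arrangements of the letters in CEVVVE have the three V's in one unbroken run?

12

Treat the 3 copies of V as a single block. The multiset to arrange is then {VVV, C, E, E}, 4 items in all.
That gives (4)!/(2!) = 12 arrangements.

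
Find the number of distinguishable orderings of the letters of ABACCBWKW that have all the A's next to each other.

Treat the 2 copies of A as a single block. The multiset to arrange is then {AA, B, B, C, C, K, W, W}, 8 items in all.
That gives (8)!/(2!·2!·2!) = 5040 arrangements.

5040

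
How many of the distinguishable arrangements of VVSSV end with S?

4

With the last slot taken by S, it remains to arrange the other 4 letters (VVSV).
Those 4 letters have V appearing 3 times, giving (4)!/(3!) = 4.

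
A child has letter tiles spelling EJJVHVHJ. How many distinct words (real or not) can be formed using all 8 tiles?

1680

EJJVHVHJ has 8 letters with H appearing twice, J appearing 3 times, and V appearing twice.
Dividing 8! = 40320 by 3!·2!·2! = 24 for the repeated letters gives 1680.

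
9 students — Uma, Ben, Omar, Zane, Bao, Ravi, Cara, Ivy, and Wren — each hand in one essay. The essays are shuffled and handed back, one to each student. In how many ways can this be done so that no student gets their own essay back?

Let Aᵢ be the assignments in which student i gets their own essay. We want the size of the complement of A₁∪…∪A_9.
By inclusion–exclusion this is Σ_{j=0}^{9} (−1)^j C(9,j)·(9−j)!.
Computing: 362880 − 362880 + 181440 − 60480 + 15120 − 3024 + 504 − 72 + 9 − 1 = 133496.

133496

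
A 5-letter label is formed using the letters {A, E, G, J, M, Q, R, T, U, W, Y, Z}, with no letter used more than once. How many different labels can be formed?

This is a permutation of 5 out of 12: P(12,5) = 12!/7!.
12 × 11 × 10 × 9 × 8 = 95040.

95040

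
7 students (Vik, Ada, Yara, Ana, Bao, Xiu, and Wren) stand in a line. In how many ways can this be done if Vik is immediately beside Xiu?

1440

Glue Vik and Xiu into one block (2 internal orders), leaving 6 units to arrange in a row.
That gives 2 × 6! = 2 × 720 = 1440.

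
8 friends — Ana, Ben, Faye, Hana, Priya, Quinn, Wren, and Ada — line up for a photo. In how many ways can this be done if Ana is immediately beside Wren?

10080

Glue Ana and Wren into one block (2 internal orders), leaving 7 units to arrange in a row.
That gives 2 × 7! = 2 × 5040 = 10080.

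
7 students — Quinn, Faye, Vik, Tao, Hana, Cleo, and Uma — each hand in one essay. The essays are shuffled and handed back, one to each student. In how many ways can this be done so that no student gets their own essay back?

1854

Let Aᵢ be the assignments in which student i gets their own essay. We want the size of the complement of A₁∪…∪A_7.
By inclusion–exclusion this is Σ_{j=0}^{7} (−1)^j C(7,j)·(7−j)!.
Computing: 5040 − 5040 + 2520 − 840 + 210 − 42 + 7 − 1 = 1854.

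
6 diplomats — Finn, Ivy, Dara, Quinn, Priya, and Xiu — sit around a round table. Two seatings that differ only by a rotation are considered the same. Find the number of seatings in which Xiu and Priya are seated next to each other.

Treat {Xiu, Priya} as one unit (2 internal orders) and seat the resulting 5 units around the table: (4)! circular arrangements.
So 2 × (4)! = 2 × 24 = 48.

48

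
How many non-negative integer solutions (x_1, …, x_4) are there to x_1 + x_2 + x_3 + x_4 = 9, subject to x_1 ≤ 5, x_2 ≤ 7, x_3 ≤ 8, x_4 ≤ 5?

175

Without the upper bounds there are C(12,3) = 220 ways to split 9 among 4 variables.
Subtract solutions that violate a single cap (substitute x_i' = x_i − (cap_i+1)): x_1 ≥ 6 gives C(6,3) = 20; x_2 ≥ 8 gives C(4,3) = 4; x_3 ≥ 9 gives C(3,3) = 1; x_4 ≥ 6 gives C(6,3) = 20. Together 45.
No two caps can be exceeded simultaneously, so the pair terms are all 0.
By inclusion–exclusion the count is 220 − 45 + 0 = 175.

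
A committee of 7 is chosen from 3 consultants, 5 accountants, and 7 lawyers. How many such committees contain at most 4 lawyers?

5790

Split by how many lawyers are chosen (0 through 4).
Sum: C(7,0)·C(8,7) + C(7,1)·C(8,6) + C(7,2)·C(8,5) + C(7,3)·C(8,4) + C(7,4)·C(8,3) = 8 + 196 + 1176 + 2450 + 1960 = 5790.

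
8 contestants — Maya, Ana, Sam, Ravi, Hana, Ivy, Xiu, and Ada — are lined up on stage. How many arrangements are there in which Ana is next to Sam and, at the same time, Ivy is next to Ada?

Treat {Ana,Sam} as one block (2 orders) and {Ivy,Ada} as another (2 orders).
That leaves 6 units to arrange: 2 × 2 × 6! = 4 × 720 = 2880.

2880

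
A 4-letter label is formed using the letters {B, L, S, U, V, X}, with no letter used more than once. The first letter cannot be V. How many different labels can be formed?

300

The first letter has 6−1 = 5 choices (anything except V).
The remaining 3 letters are filled from the other 5 symbols without repetition: 5 × 4 × 3 = 60.
Total: 5 × 60 = 300.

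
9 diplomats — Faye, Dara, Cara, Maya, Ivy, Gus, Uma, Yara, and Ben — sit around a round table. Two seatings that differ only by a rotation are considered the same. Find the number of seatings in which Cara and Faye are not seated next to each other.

Without the restriction there are (8)! = 40320 seatings.
Seatings with Cara beside Faye: treat them as a block with 2 internal orders, giving 2 × (7)! = 10080.
Subtracting, 40320 − 10080 = 30240.

30240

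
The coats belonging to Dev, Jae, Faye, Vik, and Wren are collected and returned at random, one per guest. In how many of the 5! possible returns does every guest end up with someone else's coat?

44

Count assignments avoiding every fixed point. For any j of the 5 guests fixed to their own coat, the other 5−j can be arranged in (5−j)! ways.
By inclusion–exclusion this is Σ_{j=0}^{5} (−1)^j C(5,j)·(5−j)!.
Computing: 120 − 120 + 60 − 20 + 5 − 1 = 44.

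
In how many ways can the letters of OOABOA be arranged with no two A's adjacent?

Total arrangements of OOABOA: 6!/(3!·2!) = 60.
If the two A's are adjacent, glue them into one block, leaving 5 items to arrange: (5)!/(3!) = 20 ways.
Hence 60 − 20 = 40.

40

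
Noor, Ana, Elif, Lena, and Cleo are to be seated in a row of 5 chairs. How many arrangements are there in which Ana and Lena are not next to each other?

Of the 5! = 120 arrangements, those with Ana and Lena adjacent number 2 × 4! = 48 (treat the pair as a block with 2 internal orders).
Complementary counting: 120 − 48 = 72.

72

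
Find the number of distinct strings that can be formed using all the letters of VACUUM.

The 6 letters of VACUUM have repeats: U appearing twice.
The number of distinct arrangements is 6!/(2!) = 720/2 = 360.

360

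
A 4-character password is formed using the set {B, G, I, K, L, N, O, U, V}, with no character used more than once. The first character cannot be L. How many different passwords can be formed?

2688

The first character has 9−1 = 8 choices (anything except L).
The remaining 3 characters are filled from the other 8 symbols without repetition: 8 × 7 × 6 = 336.
Total: 8 × 336 = 2688.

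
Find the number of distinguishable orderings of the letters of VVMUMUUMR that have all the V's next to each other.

1120

Treat the 2 copies of V as a single block. The multiset to arrange is then {VV, M, M, M, R, U, U, U}, 8 items in all.
That gives (8)!/(3!·3!) = 1120 arrangements.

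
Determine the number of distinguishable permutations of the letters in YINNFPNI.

Letter multiplicities in YINNFPNI: F×1, I×2, N×3, P×1, Y×1.
The number of distinct arrangements is 8!/(3!·2!) = 40320/12 = 3360.

3360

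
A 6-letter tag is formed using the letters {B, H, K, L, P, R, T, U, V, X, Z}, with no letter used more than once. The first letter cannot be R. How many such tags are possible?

The first letter has 11−1 = 10 choices (anything except R).
The remaining 5 letters are filled from the other 10 symbols without repetition: 10 × 9 × 8 × 7 × 6 = 30240.
Total: 10 × 30240 = 302400.

302400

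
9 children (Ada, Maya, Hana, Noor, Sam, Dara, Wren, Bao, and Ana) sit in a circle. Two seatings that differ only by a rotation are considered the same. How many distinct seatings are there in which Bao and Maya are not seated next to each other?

Without the restriction there are (8)! = 40320 seatings.
Seatings with Bao beside Maya: treat them as a block with 2 internal orders, giving 2 × (7)! = 10080.
Subtracting, 40320 − 10080 = 30240.

30240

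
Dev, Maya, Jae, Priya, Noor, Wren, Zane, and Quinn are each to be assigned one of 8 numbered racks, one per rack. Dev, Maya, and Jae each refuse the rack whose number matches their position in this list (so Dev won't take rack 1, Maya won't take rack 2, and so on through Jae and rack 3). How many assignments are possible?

Let Aᵢ (for i ∈ {1, 2, 3}) be the placements that put person i in their forbidden rack. Any j of these fix j positions, leaving (8−j)! ways to fill the rest, and there are C(3,j) ways to pick which j.
By inclusion–exclusion, the number of valid placements is Σ_{j=0}^{3} (−1)^j C(3,j)·(8−j)!.
Computing: 40320 − 15120 + 2160 − 120 = 27240.

27240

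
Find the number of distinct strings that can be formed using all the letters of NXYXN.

Letter multiplicities in NXYXN: N×2, X×2, Y×1.
Dividing 5! = 120 by 2!·2! = 4 for the repeated letters gives 30.

30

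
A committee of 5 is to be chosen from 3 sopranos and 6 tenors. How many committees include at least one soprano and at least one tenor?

With no constraint there are C(9,5) = 126 possible selections.
Subtract selections that omit an entire group: no sopranos → C(6,5) = 6; no tenors → C(3,5) = 0.
Both groups omitted at once is impossible, so 126 − 6 = 120.

120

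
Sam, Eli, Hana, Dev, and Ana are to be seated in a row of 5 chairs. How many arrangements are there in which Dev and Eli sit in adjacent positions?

Treat {Dev, Eli} as a single unit. There are 4 units to order, and the pair itself can be ordered 2 ways.
So the count is 2·(4)! = 48.

48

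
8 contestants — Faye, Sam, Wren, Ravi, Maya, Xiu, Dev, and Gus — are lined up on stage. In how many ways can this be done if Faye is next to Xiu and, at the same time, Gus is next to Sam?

2880

Treat {Faye,Xiu} as one block (2 orders) and {Gus,Sam} as another (2 orders).
That leaves 6 units to arrange: 2 × 2 × 6! = 4 × 720 = 2880.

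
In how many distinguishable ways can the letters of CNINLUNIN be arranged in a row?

7560

The 9 letters of CNINLUNIN have repeats: I appearing twice and N appearing 4 times.
The number of distinct arrangements is 9!/(4!·2!) = 362880/48 = 7560.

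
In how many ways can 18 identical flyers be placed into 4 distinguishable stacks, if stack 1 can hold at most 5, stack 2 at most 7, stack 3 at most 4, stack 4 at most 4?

Without the upper bounds there are C(21,3) = 1330 ways to split 18 among 4 stacks.
Subtract solutions that violate a single cap (substitute x_i' = x_i − (cap_i+1)): x_1 ≥ 6 gives C(15,3) = 455; x_2 ≥ 8 gives C(13,3) = 286; x_3 ≥ 5 gives C(16,3) = 560; x_4 ≥ 5 gives C(16,3) = 560. Together 1861.
Add back pairs where two caps are both exceeded: 35 + 120 + 120 + 56 + 56 + 165 = 552.
Subtract triples: 0 + 0 + 10 + 1 = 11.
By inclusion–exclusion the count is 1330 − 1861 + 552 − 11 = 10.

10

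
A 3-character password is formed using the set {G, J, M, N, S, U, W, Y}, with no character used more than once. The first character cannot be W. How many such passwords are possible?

The first character has 8−1 = 7 choices (anything except W).
The remaining 2 characters are filled from the other 7 symbols without repetition: 7 × 6 = 42.
Total: 7 × 42 = 294.

294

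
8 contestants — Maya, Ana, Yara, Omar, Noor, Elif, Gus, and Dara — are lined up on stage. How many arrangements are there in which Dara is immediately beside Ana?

10080

Glue Dara and Ana into one block (2 internal orders), leaving 7 units to arrange in a row.
So the count is 2·(7)! = 10080.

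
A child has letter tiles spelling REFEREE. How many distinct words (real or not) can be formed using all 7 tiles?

105

The 7 letters of REFEREE have repeats: E appearing 4 times and R appearing twice.
So there are 7! / (4!·2!) = 105 distinguishable arrangements.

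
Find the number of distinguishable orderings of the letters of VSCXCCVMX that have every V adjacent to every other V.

Treat the 2 copies of V as a single block. The multiset to arrange is then {VV, C, C, C, M, S, X, X}, 8 items in all.
That gives (8)!/(3!·2!) = 3360 arrangements.

3360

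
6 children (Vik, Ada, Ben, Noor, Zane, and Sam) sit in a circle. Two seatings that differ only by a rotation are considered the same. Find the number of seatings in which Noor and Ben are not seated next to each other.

72

All circular seatings of 6 people number (5)! = 120.
Those with Noor next to Ben: fuse the pair into one unit and seat 5 units around a circle — 2·(4)! = 48.
Subtracting, 120 − 48 = 72.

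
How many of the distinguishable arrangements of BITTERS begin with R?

Fix R in the first position and arrange the remaining 6 letters.
Those 6 letters have T appearing twice, giving (6)!/(2!) = 360.

360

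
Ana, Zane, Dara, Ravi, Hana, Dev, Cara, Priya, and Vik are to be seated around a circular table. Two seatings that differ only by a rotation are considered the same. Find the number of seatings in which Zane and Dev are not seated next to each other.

30240

Without the restriction there are (8)! = 40320 seatings.
Seatings with Zane beside Dev: treat them as a block with 2 internal orders, giving 2 × (7)! = 10080.
Subtracting, 40320 − 10080 = 30240.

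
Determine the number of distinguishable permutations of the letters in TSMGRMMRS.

Letter multiplicities in TSMGRMMRS: G×1, M×3, R×2, S×2, T×1.
Dividing 9! = 362880 by 3!·2!·2! = 24 for the repeated letters gives 15120.

15120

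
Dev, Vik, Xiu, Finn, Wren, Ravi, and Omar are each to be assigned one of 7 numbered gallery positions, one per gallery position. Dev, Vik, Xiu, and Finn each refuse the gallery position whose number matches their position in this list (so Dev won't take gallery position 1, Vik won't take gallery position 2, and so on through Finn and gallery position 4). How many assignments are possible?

2790

Let Aᵢ (for 1 ≤ i ≤ 4) be the placements that put person i in their forbidden gallery position. Any j of these fix j positions, leaving (7−j)! ways to fill the rest, and there are C(4,j) ways to pick which j.
By inclusion–exclusion, the number of valid placements is Σ_{j=0}^{4} (−1)^j C(4,j)·(7−j)!.
Computing: 5040 − 2880 + 720 − 96 + 6 = 2790.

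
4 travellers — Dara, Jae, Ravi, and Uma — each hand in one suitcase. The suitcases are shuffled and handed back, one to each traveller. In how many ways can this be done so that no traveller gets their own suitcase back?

This is the derangement count D_4: permutations of 4 items with no fixed point.
By inclusion–exclusion this is Σ_{j=0}^{4} (−1)^j C(4,j)·(4−j)!.
Computing: 24 − 24 + 12 − 4 + 1 = 9.

9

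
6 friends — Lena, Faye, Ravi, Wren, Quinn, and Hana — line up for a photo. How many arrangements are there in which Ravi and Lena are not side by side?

Of the 6! = 720 arrangements, those with Ravi and Lena adjacent number 2 × 5! = 240 (treat the pair as a block with 2 internal orders).
So 720 − 240 = 480 arrangements keep them apart.

480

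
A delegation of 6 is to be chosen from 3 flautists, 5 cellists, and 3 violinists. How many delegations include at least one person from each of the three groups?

Total 6-person selections from all 11: C(11,6) = 462.
Selections missing a whole group: no flautists → C(8,6) = 28; no cellists → C(6,6) = 1; no violinists → C(8,6) = 28.
Add back selections omitting two groups (i.e. drawn from a single group): C(3,6) + C(5,6) + C(3,6) = 0.
By inclusion–exclusion: 462 − 57 + 0 = 405.

405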